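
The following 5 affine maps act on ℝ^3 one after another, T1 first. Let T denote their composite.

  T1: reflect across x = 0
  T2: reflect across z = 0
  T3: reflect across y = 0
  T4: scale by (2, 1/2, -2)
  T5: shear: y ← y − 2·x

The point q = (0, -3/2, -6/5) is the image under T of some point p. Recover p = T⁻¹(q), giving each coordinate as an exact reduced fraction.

p = (0, 3, -3/5)

T1 = [-1 0 0 0; 0 1 0 0; 0 0 1 0; 0 0 0 1]
T2·T1 = [-1 0 0 0; 0 1 0 0; 0 0 -1 0; 0 0 0 1]
T3·…·T1 = [-1 0 0 0; 0 -1 0 0; 0 0 -1 0; 0 0 0 1]
T4·…·T1 = [-2 0 0 0; 0 -1/2 0 0; 0 0 2 0; 0 0 0 1]
T5·…·T1 = [-2 0 0 0; 4 -1/2 0 0; 0 0 2 0; 0 0 0 1]
det M = 2; M⁻¹ = [-1/2 0 0 0; -4 -2 0 0; 0 0 1/2 0; 0 0 0 1]
M⁻¹ · (0, -3/2, -6/5)ᵀ = (0, 3, -3/5)ᵀ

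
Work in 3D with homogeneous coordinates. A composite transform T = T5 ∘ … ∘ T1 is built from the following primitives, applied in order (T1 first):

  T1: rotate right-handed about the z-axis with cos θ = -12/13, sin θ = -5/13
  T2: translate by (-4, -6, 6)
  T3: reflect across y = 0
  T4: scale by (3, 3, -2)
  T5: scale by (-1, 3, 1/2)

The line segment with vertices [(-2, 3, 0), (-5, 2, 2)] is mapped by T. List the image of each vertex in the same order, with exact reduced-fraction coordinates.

image vertices: (3, 72, -6), (-54/13, 693/13, -8)

T1 rotate right-handed about the z-axis with cos θ = -12/13, sin θ = -5/13: (-2, 3, 0) → (3, -2, 0); (-5, 2, 2) → (70/13, 1/13, 2)
T2 translate by (-4, -6, 6): (3, -2, 0) → (-1, -8, 6); (70/13, 1/13, 2) → (18/13, -77/13, 8)
T3 reflect across y = 0: (-1, -8, 6) → (-1, 8, 6); (18/13, -77/13, 8) → (18/13, 77/13, 8)
T4 scale by (3, 3, -2): (-1, 8, 6) → (-3, 24, -12); (18/13, 77/13, 8) → (54/13, 231/13, -16)
T5 scale by (-1, 3, 1/2): (-3, 24, -12) → (3, 72, -6); (54/13, 231/13, -16) → (-54/13, 693/13, -8)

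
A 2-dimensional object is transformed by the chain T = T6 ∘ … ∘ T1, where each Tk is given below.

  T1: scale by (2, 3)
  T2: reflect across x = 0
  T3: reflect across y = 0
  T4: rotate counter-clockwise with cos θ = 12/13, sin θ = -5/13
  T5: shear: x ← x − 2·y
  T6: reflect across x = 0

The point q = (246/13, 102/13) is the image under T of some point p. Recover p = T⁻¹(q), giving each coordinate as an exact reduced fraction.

T1 = [2 0 0; 0 3 0; 0 0 1]
T2·T1 = [-2 0 0; 0 3 0; 0 0 1]
T3·…·T1 = [-2 0 0; 0 -3 0; 0 0 1]
T4·…·T1 = [-24/13 -15/13 0; 10/13 -36/13 0; 0 0 1]
T5·…·T1 = [-44/13 57/13 0; 10/13 -36/13 0; 0 0 1]
T6·…·T1 = [44/13 -57/13 0; 10/13 -36/13 0; 0 0 1]
det M = -6; M⁻¹ = [6/13 -19/26 0; 5/39 -22/39 0; 0 0 1]
M⁻¹ · (246/13, 102/13)ᵀ = (3, -2)ᵀ

p = (3, -2)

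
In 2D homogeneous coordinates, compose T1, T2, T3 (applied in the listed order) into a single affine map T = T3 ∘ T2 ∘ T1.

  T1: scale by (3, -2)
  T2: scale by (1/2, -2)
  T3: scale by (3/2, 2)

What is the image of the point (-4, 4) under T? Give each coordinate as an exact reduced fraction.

T(p) = (-9, 32)

T1 scale by (3, -2): (-4, 4) → (-12, -8)
T2 scale by (1/2, -2): (-12, -8) → (-6, 16)
T3 scale by (3/2, 2): (-6, 16) → (-9, 32)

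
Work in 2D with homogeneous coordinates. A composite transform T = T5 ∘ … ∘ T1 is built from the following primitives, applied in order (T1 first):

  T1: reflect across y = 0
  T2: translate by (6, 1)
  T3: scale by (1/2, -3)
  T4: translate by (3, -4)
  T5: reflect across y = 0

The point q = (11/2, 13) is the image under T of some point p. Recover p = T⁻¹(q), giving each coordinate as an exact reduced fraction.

T1 = [1 0 0; 0 -1 0; 0 0 1]
T2·T1 = [1 0 6; 0 -1 1; 0 0 1]
T3·…·T1 = [1/2 0 3; 0 3 -3; 0 0 1]
T4·…·T1 = [1/2 0 6; 0 3 -7; 0 0 1]
T5·…·T1 = [1/2 0 6; 0 -3 7; 0 0 1]
det M = -3/2; M⁻¹ = [2 0 -12; 0 -1/3 7/3; 0 0 1]
M⁻¹ · (11/2, 13)ᵀ = (-1, -2)ᵀ

p = (-1, -2)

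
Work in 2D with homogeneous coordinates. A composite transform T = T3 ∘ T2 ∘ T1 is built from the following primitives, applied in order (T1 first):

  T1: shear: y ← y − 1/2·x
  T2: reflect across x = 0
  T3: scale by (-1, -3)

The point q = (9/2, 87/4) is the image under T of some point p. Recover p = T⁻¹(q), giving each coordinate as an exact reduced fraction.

p = (9/2, -5)

T1 = [1 0 0; -1/2 1 0; 0 0 1]
T2·T1 = [-1 0 0; -1/2 1 0; 0 0 1]
T3·…·T1 = [1 0 0; 3/2 -3 0; 0 0 1]
det M = -3; M⁻¹ = [1 0 0; 1/2 -1/3 0; 0 0 1]
M⁻¹ · (9/2, 87/4)ᵀ = (9/2, -5)ᵀ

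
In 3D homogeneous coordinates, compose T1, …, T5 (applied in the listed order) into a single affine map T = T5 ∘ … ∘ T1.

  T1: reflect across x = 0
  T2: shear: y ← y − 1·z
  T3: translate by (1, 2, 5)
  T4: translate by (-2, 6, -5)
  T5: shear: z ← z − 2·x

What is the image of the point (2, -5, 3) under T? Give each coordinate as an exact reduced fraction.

T1 reflect across x = 0: (2, -5, 3) → (-2, -5, 3)
T2 shear: y ← y − 1·z: (-2, -5, 3) → (-2, -8, 3)
T3 translate by (1, 2, 5): (-2, -8, 3) → (-1, -6, 8)
T4 translate by (-2, 6, -5): (-1, -6, 8) → (-3, 0, 3)
T5 shear: z ← z − 2·x: (-3, 0, 3) → (-3, 0, 9)

T(p) = (-3, 0, 9)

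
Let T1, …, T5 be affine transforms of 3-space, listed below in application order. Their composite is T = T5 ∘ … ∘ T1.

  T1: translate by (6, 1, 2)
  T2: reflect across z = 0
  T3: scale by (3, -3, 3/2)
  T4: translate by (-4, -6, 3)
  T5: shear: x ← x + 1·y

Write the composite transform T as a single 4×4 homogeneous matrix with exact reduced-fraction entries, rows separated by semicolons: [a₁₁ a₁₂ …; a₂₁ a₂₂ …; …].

T = [3 -3 0 5; 0 -3 0 -9; 0 0 -3/2 0; 0 0 0 1]

T1 = [1 0 0 6; 0 1 0 1; 0 0 1 2; 0 0 0 1]
T2·T1 = [1 0 0 6; 0 1 0 1; 0 0 -1 -2; 0 0 0 1]
T3·…·T1 = [3 0 0 18; 0 -3 0 -3; 0 0 -3/2 -3; 0 0 0 1]
T4·…·T1 = [3 0 0 14; 0 -3 0 -9; 0 0 -3/2 0; 0 0 0 1]
T5·…·T1 = [3 -3 0 5; 0 -3 0 -9; 0 0 -3/2 0; 0 0 0 1]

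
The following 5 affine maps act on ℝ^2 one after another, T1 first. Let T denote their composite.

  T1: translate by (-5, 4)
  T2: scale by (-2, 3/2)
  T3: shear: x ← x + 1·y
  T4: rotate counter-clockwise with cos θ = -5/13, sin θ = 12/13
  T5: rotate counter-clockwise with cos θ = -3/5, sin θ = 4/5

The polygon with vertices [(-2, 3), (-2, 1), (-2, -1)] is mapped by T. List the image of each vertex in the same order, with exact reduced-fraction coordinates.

T1 translate by (-5, 4): (-2, 3) → (-7, 7); (-2, 1) → (-7, 5); (-2, -1) → (-7, 3)
T2 scale by (-2, 3/2): (-7, 7) → (14, 21/2); (-7, 5) → (14, 15/2); (-7, 3) → (14, 9/2)
T3 shear: x ← x + 1·y: (14, 21/2) → (49/2, 21/2); (14, 15/2) → (43/2, 15/2); (14, 9/2) → (37/2, 9/2)
T4 rotate counter-clockwise with cos θ = -5/13, sin θ = 12/13: (49/2, 21/2) → (-497/26, 483/26); (43/2, 15/2) → (-395/26, 441/26); (37/2, 9/2) → (-293/26, 399/26)
T5 rotate counter-clockwise with cos θ = -3/5, sin θ = 4/5: (-497/26, 483/26) → (-441/130, -3437/130); (-395/26, 441/26) → (-579/130, -2903/130); (-293/26, 399/26) → (-717/130, -2369/130)

image vertices: (-441/130, -3437/130), (-579/130, -2903/130), (-717/130, -2369/130)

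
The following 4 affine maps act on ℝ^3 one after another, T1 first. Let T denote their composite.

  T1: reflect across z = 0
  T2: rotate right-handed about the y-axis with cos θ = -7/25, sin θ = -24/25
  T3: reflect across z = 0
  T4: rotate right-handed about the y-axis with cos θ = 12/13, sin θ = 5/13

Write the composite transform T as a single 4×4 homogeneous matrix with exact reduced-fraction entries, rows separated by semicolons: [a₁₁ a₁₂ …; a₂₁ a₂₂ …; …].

T1 = [1 0 0 0; 0 1 0 0; 0 0 -1 0; 0 0 0 1]
T2·T1 = [-7/25 0 24/25 0; 0 1 0 0; 24/25 0 7/25 0; 0 0 0 1]
T3·…·T1 = [-7/25 0 24/25 0; 0 1 0 0; -24/25 0 -7/25 0; 0 0 0 1]
T4·…·T1 = [-204/325 0 253/325 0; 0 1 0 0; -253/325 0 -204/325 0; 0 0 0 1]

T = [-204/325 0 253/325 0; 0 1 0 0; -253/325 0 -204/325 0; 0 0 0 1]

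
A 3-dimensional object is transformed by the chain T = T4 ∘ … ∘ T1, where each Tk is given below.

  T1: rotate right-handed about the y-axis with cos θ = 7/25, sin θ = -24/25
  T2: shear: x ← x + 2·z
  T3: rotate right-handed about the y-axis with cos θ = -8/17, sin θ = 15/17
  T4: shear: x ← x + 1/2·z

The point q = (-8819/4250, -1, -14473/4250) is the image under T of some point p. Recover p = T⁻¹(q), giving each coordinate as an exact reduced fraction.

T1 = [7/25 0 -24/25 0; 0 1 0 0; 24/25 0 7/25 0; 0 0 0 1]
T2·T1 = [11/5 0 -2/5 0; 0 1 0 0; 24/25 0 7/25 0; 0 0 0 1]
T3·…·T1 = [-16/85 0 37/85 0; 0 1 0 0; -1017/425 0 94/425 0; 0 0 0 1]
T4·…·T1 = [-1177/850 0 232/425 0; 0 1 0 0; -1017/425 0 94/425 0; 0 0 0 1]
det M = 1; M⁻¹ = [94/425 0 -232/425 0; 0 1 0 0; 1017/425 0 -1177/850 0; 0 0 0 1]
M⁻¹ · (-8819/4250, -1, -14473/4250)ᵀ = (7/5, -1, -1/4)ᵀ

p = (7/5, -1, -1/4)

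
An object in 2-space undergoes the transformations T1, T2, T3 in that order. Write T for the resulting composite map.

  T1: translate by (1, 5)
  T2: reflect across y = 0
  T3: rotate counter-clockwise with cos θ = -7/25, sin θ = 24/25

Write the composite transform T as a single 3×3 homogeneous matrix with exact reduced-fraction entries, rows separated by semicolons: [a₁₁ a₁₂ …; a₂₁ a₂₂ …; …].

T1 = [1 0 1; 0 1 5; 0 0 1]
T2·T1 = [1 0 1; 0 -1 -5; 0 0 1]
T3·…·T1 = [-7/25 24/25 113/25; 24/25 7/25 59/25; 0 0 1]

T = [-7/25 24/25 113/25; 24/25 7/25 59/25; 0 0 1]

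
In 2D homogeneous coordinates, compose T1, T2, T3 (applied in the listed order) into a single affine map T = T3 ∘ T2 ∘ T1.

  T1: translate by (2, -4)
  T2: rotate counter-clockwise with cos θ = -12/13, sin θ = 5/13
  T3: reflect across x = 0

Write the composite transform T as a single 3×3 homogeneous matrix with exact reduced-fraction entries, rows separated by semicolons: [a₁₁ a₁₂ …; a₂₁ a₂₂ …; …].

T = [12/13 5/13 4/13; 5/13 -12/13 58/13; 0 0 1]

T1 = [1 0 2; 0 1 -4; 0 0 1]
T2·T1 = [-12/13 -5/13 -4/13; 5/13 -12/13 58/13; 0 0 1]
T3·…·T1 = [12/13 5/13 4/13; 5/13 -12/13 58/13; 0 0 1]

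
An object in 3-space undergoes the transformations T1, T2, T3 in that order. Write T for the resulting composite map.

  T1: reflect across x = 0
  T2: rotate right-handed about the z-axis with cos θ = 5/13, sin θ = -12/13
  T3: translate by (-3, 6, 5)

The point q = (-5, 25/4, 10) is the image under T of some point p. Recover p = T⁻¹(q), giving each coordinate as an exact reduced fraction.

T1 = [-1 0 0 0; 0 1 0 0; 0 0 1 0; 0 0 0 1]
T2·T1 = [-5/13 12/13 0 0; 12/13 5/13 0 0; 0 0 1 0; 0 0 0 1]
T3·…·T1 = [-5/13 12/13 0 -3; 12/13 5/13 0 6; 0 0 1 5; 0 0 0 1]
det M = -1; M⁻¹ = [-5/13 12/13 0 -87/13; 12/13 5/13 0 6/13; 0 0 1 -5; 0 0 0 1]
M⁻¹ · (-5, 25/4, 10)ᵀ = (1, -7/4, 5)ᵀ

p = (1, -7/4, 5)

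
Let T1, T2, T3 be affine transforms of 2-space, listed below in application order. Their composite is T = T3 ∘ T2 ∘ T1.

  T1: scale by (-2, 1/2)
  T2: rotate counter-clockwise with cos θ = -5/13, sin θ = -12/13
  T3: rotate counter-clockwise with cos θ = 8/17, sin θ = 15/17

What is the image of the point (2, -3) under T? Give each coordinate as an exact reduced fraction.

T1 scale by (-2, 1/2): (2, -3) → (-4, -3/2)
T2 rotate counter-clockwise with cos θ = -5/13, sin θ = -12/13: (-4, -3/2) → (2/13, 111/26)
T3 rotate counter-clockwise with cos θ = 8/17, sin θ = 15/17: (2/13, 111/26) → (-1633/442, 474/221)

T(p) = (-1633/442, 474/221)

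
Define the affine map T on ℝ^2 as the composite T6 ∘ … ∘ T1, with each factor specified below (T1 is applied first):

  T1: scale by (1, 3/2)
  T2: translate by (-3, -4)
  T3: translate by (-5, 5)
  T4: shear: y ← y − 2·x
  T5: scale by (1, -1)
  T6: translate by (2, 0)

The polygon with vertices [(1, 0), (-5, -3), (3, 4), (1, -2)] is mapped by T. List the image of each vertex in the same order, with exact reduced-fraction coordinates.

image vertices: (-5, -15), (-11, -45/2), (-3, -17), (-5, -12)

T1 scale by (1, 3/2): (1, 0) → (1, 0); (-5, -3) → (-5, -9/2); (3, 4) → (3, 6); (1, -2) → (1, -3)
T2 translate by (-3, -4): (1, 0) → (-2, -4); (-5, -9/2) → (-8, -17/2); (3, 6) → (0, 2); (1, -3) → (-2, -7)
T3 translate by (-5, 5): (-2, -4) → (-7, 1); (-8, -17/2) → (-13, -7/2); (0, 2) → (-5, 7); (-2, -7) → (-7, -2)
T4 shear: y ← y − 2·x: (-7, 1) → (-7, 15); (-13, -7/2) → (-13, 45/2); (-5, 7) → (-5, 17); (-7, -2) → (-7, 12)
T5 scale by (1, -1): (-7, 15) → (-7, -15); (-13, 45/2) → (-13, -45/2); (-5, 17) → (-5, -17); (-7, 12) → (-7, -12)
T6 translate by (2, 0): (-7, -15) → (-5, -15); (-13, -45/2) → (-11, -45/2); (-5, -17) → (-3, -17); (-7, -12) → (-5, -12)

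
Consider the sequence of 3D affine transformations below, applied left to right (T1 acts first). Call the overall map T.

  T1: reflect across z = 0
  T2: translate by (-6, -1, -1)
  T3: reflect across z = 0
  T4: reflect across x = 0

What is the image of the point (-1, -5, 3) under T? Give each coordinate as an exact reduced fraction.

T1 reflect across z = 0: (-1, -5, 3) → (-1, -5, -3)
T2 translate by (-6, -1, -1): (-1, -5, -3) → (-7, -6, -4)
T3 reflect across z = 0: (-7, -6, -4) → (-7, -6, 4)
T4 reflect across x = 0: (-7, -6, 4) → (7, -6, 4)

T(p) = (7, -6, 4)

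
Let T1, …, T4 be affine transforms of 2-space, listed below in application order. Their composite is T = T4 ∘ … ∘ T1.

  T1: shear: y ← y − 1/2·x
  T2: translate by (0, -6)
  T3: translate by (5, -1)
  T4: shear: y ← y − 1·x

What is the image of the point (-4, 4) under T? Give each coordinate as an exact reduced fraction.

T(p) = (1, -2)

T1 shear: y ← y − 1/2·x: (-4, 4) → (-4, 6)
T2 translate by (0, -6): (-4, 6) → (-4, 0)
T3 translate by (5, -1): (-4, 0) → (1, -1)
T4 shear: y ← y − 1·x: (1, -1) → (1, -2)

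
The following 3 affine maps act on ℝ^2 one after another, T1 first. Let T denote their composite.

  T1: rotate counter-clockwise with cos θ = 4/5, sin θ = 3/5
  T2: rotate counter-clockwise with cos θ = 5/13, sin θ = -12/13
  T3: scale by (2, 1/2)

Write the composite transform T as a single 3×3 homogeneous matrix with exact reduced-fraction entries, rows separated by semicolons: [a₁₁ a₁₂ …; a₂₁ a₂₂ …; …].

T = [112/65 66/65 0; -33/130 28/65 0; 0 0 1]

T1 = [4/5 -3/5 0; 3/5 4/5 0; 0 0 1]
T2·T1 = [56/65 33/65 0; -33/65 56/65 0; 0 0 1]
T3·…·T1 = [112/65 66/65 0; -33/130 28/65 0; 0 0 1]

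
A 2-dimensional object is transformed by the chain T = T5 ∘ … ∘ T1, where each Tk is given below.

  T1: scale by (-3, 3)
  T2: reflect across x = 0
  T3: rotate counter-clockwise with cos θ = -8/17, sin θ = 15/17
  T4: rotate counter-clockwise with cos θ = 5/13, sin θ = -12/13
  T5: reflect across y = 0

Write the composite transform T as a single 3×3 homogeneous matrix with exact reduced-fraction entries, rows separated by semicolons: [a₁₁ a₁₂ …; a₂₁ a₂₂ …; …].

T1 = [-3 0 0; 0 3 0; 0 0 1]
T2·T1 = [3 0 0; 0 3 0; 0 0 1]
T3·…·T1 = [-24/17 -45/17 0; 45/17 -24/17 0; 0 0 1]
T4·…·T1 = [420/221 -513/221 0; 513/221 420/221 0; 0 0 1]
T5·…·T1 = [420/221 -513/221 0; -513/221 -420/221 0; 0 0 1]

T = [420/221 -513/221 0; -513/221 -420/221 0; 0 0 1]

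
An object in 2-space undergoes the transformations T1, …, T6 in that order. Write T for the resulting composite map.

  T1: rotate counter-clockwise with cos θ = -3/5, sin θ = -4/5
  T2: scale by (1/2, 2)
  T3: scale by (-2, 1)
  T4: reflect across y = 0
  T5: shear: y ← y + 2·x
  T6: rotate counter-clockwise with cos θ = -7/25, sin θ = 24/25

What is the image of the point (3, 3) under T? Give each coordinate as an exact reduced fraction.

T1 rotate counter-clockwise with cos θ = -3/5, sin θ = -4/5: (3, 3) → (3/5, -21/5)
T2 scale by (1/2, 2): (3/5, -21/5) → (3/10, -42/5)
T3 scale by (-2, 1): (3/10, -42/5) → (-3/5, -42/5)
T4 reflect across y = 0: (-3/5, -42/5) → (-3/5, 42/5)
T5 shear: y ← y + 2·x: (-3/5, 42/5) → (-3/5, 36/5)
T6 rotate counter-clockwise with cos θ = -7/25, sin θ = 24/25: (-3/5, 36/5) → (-843/125, -324/125)

T(p) = (-843/125, -324/125)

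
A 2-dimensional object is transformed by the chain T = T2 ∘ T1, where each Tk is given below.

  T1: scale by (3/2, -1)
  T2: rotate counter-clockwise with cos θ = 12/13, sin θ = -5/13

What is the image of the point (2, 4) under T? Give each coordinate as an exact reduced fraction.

T(p) = (16/13, -63/13)

T1 scale by (3/2, -1): (2, 4) → (3, -4)
T2 rotate counter-clockwise with cos θ = 12/13, sin θ = -5/13: (3, -4) → (16/13, -63/13)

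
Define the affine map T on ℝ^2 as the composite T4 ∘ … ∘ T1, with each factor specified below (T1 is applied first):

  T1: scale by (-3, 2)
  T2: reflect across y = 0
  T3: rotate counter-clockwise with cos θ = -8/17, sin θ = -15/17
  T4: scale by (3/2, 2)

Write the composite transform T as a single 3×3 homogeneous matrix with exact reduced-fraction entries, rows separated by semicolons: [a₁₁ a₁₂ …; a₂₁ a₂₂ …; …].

T = [36/17 -45/17 0; 90/17 32/17 0; 0 0 1]

T1 = [-3 0 0; 0 2 0; 0 0 1]
T2·T1 = [-3 0 0; 0 -2 0; 0 0 1]
T3·…·T1 = [24/17 -30/17 0; 45/17 16/17 0; 0 0 1]
T4·…·T1 = [36/17 -45/17 0; 90/17 32/17 0; 0 0 1]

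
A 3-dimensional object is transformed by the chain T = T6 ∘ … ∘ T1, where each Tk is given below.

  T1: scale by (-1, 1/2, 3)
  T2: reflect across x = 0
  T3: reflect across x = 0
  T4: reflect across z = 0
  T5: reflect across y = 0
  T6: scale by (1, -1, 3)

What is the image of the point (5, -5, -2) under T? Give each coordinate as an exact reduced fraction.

T(p) = (-5, -5/2, 18)

T1 scale by (-1, 1/2, 3): (5, -5, -2) → (-5, -5/2, -6)
T2 reflect across x = 0: (-5, -5/2, -6) → (5, -5/2, -6)
T3 reflect across x = 0: (5, -5/2, -6) → (-5, -5/2, -6)
T4 reflect across z = 0: (-5, -5/2, -6) → (-5, -5/2, 6)
T5 reflect across y = 0: (-5, -5/2, 6) → (-5, 5/2, 6)
T6 scale by (1, -1, 3): (-5, 5/2, 6) → (-5, -5/2, 18)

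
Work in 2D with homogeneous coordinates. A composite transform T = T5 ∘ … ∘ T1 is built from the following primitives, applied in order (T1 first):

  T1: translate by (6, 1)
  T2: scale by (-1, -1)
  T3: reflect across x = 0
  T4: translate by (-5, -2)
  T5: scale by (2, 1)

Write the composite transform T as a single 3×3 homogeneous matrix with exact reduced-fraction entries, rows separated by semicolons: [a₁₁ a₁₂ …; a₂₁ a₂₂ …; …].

T1 = [1 0 6; 0 1 1; 0 0 1]
T2·T1 = [-1 0 -6; 0 -1 -1; 0 0 1]
T3·…·T1 = [1 0 6; 0 -1 -1; 0 0 1]
T4·…·T1 = [1 0 1; 0 -1 -3; 0 0 1]
T5·…·T1 = [2 0 2; 0 -1 -3; 0 0 1]

T = [2 0 2; 0 -1 -3; 0 0 1]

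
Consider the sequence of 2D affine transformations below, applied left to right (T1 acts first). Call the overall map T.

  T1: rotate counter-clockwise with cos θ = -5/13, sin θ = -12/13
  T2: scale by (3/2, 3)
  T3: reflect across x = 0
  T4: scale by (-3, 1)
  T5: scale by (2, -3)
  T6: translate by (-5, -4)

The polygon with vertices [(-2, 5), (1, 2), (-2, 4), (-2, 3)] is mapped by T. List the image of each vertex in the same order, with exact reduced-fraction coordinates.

image vertices: (565/13, -43/13), (106/13, 146/13), (457/13, -88/13), (349/13, -133/13)

T1 rotate counter-clockwise with cos θ = -5/13, sin θ = -12/13: (-2, 5) → (70/13, -1/13); (1, 2) → (19/13, -22/13); (-2, 4) → (58/13, 4/13); (-2, 3) → (46/13, 9/13)
T2 scale by (3/2, 3): (70/13, -1/13) → (105/13, -3/13); (19/13, -22/13) → (57/26, -66/13); (58/13, 4/13) → (87/13, 12/13); (46/13, 9/13) → (69/13, 27/13)
T3 reflect across x = 0: (105/13, -3/13) → (-105/13, -3/13); (57/26, -66/13) → (-57/26, -66/13); (87/13, 12/13) → (-87/13, 12/13); (69/13, 27/13) → (-69/13, 27/13)
T4 scale by (-3, 1): (-105/13, -3/13) → (315/13, -3/13); (-57/26, -66/13) → (171/26, -66/13); (-87/13, 12/13) → (261/13, 12/13); (-69/13, 27/13) → (207/13, 27/13)
T5 scale by (2, -3): (315/13, -3/13) → (630/13, 9/13); (171/26, -66/13) → (171/13, 198/13); (261/13, 12/13) → (522/13, -36/13); (207/13, 27/13) → (414/13, -81/13)
T6 translate by (-5, -4): (630/13, 9/13) → (565/13, -43/13); (171/13, 198/13) → (106/13, 146/13); (522/13, -36/13) → (457/13, -88/13); (414/13, -81/13) → (349/13, -133/13)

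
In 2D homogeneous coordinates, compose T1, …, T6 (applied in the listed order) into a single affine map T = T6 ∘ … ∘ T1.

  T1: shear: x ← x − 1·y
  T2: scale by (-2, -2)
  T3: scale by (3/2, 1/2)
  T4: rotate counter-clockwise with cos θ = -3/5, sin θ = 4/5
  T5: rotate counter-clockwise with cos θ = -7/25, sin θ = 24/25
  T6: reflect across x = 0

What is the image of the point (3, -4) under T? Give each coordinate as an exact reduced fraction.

T1 shear: x ← x − 1·y: (3, -4) → (7, -4)
T2 scale by (-2, -2): (7, -4) → (-14, 8)
T3 scale by (3/2, 1/2): (-14, 8) → (-21, 4)
T4 rotate counter-clockwise with cos θ = -3/5, sin θ = 4/5: (-21, 4) → (47/5, -96/5)
T5 rotate counter-clockwise with cos θ = -7/25, sin θ = 24/25: (47/5, -96/5) → (79/5, 72/5)
T6 reflect across x = 0: (79/5, 72/5) → (-79/5, 72/5)

T(p) = (-79/5, 72/5)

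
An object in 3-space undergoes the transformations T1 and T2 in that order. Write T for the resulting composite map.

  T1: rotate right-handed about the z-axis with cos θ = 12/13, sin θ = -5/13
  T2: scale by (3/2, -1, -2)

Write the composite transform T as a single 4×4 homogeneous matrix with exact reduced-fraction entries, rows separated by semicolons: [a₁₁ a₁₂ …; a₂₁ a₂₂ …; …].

T = [18/13 15/26 0 0; 5/13 -12/13 0 0; 0 0 -2 0; 0 0 0 1]

T1 = [12/13 5/13 0 0; -5/13 12/13 0 0; 0 0 1 0; 0 0 0 1]
T2·T1 = [18/13 15/26 0 0; 5/13 -12/13 0 0; 0 0 -2 0; 0 0 0 1]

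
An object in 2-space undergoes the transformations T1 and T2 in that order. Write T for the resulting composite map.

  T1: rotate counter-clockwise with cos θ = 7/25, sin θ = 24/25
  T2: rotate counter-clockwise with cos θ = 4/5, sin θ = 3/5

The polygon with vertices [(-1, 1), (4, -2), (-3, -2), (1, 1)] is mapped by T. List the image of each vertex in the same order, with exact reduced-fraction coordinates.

T1 rotate counter-clockwise with cos θ = 7/25, sin θ = 24/25: (-1, 1) → (-31/25, -17/25); (4, -2) → (76/25, 82/25); (-3, -2) → (27/25, -86/25); (1, 1) → (-17/25, 31/25)
T2 rotate counter-clockwise with cos θ = 4/5, sin θ = 3/5: (-31/25, -17/25) → (-73/125, -161/125); (76/25, 82/25) → (58/125, 556/125); (27/25, -86/25) → (366/125, -263/125); (-17/25, 31/25) → (-161/125, 73/125)

image vertices: (-73/125, -161/125), (58/125, 556/125), (366/125, -263/125), (-161/125, 73/125)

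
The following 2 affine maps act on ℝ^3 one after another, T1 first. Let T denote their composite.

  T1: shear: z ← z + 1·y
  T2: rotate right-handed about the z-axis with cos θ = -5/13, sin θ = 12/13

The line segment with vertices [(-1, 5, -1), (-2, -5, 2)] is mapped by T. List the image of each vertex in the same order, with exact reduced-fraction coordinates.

T1 shear: z ← z + 1·y: (-1, 5, -1) → (-1, 5, 4); (-2, -5, 2) → (-2, -5, -3)
T2 rotate right-handed about the z-axis with cos θ = -5/13, sin θ = 12/13: (-1, 5, 4) → (-55/13, -37/13, 4); (-2, -5, -3) → (70/13, 1/13, -3)

image vertices: (-55/13, -37/13, 4), (70/13, 1/13, -3)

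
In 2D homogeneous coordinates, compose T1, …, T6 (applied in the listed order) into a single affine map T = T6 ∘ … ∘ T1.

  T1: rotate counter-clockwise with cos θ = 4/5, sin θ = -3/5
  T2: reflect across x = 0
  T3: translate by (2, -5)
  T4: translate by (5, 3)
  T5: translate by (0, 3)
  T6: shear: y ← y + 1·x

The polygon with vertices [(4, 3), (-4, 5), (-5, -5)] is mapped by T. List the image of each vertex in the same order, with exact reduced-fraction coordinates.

image vertices: (2, 3), (36/5, 73/5), (14, 14)

T1 rotate counter-clockwise with cos θ = 4/5, sin θ = -3/5: (4, 3) → (5, 0); (-4, 5) → (-1/5, 32/5); (-5, -5) → (-7, -1)
T2 reflect across x = 0: (5, 0) → (-5, 0); (-1/5, 32/5) → (1/5, 32/5); (-7, -1) → (7, -1)
T3 translate by (2, -5): (-5, 0) → (-3, -5); (1/5, 32/5) → (11/5, 7/5); (7, -1) → (9, -6)
T4 translate by (5, 3): (-3, -5) → (2, -2); (11/5, 7/5) → (36/5, 22/5); (9, -6) → (14, -3)
T5 translate by (0, 3): (2, -2) → (2, 1); (36/5, 22/5) → (36/5, 37/5); (14, -3) → (14, 0)
T6 shear: y ← y + 1·x: (2, 1) → (2, 3); (36/5, 37/5) → (36/5, 73/5); (14, 0) → (14, 14)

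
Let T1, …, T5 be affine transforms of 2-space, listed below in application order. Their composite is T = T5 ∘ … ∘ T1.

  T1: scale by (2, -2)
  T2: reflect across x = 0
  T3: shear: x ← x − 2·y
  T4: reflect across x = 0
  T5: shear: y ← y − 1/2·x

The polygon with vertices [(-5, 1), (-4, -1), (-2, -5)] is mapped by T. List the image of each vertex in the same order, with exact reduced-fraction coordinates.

image vertices: (-14, 5), (-4, 4), (16, 2)

T1 scale by (2, -2): (-5, 1) → (-10, -2); (-4, -1) → (-8, 2); (-2, -5) → (-4, 10)
T2 reflect across x = 0: (-10, -2) → (10, -2); (-8, 2) → (8, 2); (-4, 10) → (4, 10)
T3 shear: x ← x − 2·y: (10, -2) → (14, -2); (8, 2) → (4, 2); (4, 10) → (-16, 10)
T4 reflect across x = 0: (14, -2) → (-14, -2); (4, 2) → (-4, 2); (-16, 10) → (16, 10)
T5 shear: y ← y − 1/2·x: (-14, -2) → (-14, 5); (-4, 2) → (-4, 4); (16, 10) → (16, 2)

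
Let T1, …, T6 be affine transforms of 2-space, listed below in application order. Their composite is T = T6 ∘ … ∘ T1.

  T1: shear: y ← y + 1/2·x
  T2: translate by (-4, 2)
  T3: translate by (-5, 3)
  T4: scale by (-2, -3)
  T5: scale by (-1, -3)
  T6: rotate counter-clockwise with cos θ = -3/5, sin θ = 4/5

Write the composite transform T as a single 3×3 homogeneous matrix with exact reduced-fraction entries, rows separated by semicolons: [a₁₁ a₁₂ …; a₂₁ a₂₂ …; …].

T1 = [1 0 0; 1/2 1 0; 0 0 1]
T2·T1 = [1 0 -4; 1/2 1 2; 0 0 1]
T3·…·T1 = [1 0 -9; 1/2 1 5; 0 0 1]
T4·…·T1 = [-2 0 18; -3/2 -3 -15; 0 0 1]
T5·…·T1 = [2 0 -18; 9/2 9 45; 0 0 1]
T6·…·T1 = [-24/5 -36/5 -126/5; -11/10 -27/5 -207/5; 0 0 1]

T = [-24/5 -36/5 -126/5; -11/10 -27/5 -207/5; 0 0 1]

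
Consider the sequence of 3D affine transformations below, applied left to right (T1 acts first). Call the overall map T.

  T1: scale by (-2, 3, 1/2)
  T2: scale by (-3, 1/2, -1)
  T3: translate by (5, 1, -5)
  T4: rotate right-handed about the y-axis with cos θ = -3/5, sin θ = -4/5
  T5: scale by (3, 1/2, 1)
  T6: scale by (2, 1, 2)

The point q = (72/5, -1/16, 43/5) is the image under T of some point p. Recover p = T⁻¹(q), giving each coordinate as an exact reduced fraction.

p = (-1/2, -3/4, -1)

T1 = [-2 0 0 0; 0 3 0 0; 0 0 1/2 0; 0 0 0 1]
T2·T1 = [6 0 0 0; 0 3/2 0 0; 0 0 -1/2 0; 0 0 0 1]
T3·…·T1 = [6 0 0 5; 0 3/2 0 1; 0 0 -1/2 -5; 0 0 0 1]
T4·…·T1 = [-18/5 0 2/5 1; 0 3/2 0 1; 24/5 0 3/10 7; 0 0 0 1]
T5·…·T1 = [-54/5 0 6/5 3; 0 3/4 0 1/2; 24/5 0 3/10 7; 0 0 0 1]
T6·…·T1 = [-108/5 0 12/5 6; 0 3/4 0 1/2; 48/5 0 3/5 14; 0 0 0 1]
det M = -27; M⁻¹ = [-1/60 0 1/15 -5/6; 0 4/3 0 -2/3; 4/15 0 3/5 -10; 0 0 0 1]
M⁻¹ · (72/5, -1/16, 43/5)ᵀ = (-1/2, -3/4, -1)ᵀ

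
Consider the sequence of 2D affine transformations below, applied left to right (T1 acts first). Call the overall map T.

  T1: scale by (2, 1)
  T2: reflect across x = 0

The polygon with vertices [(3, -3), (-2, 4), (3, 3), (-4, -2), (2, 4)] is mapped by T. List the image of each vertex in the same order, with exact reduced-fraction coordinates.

T1 scale by (2, 1): (3, -3) → (6, -3); (-2, 4) → (-4, 4); (3, 3) → (6, 3); (-4, -2) → (-8, -2); (2, 4) → (4, 4)
T2 reflect across x = 0: (6, -3) → (-6, -3); (-4, 4) → (4, 4); (6, 3) → (-6, 3); (-8, -2) → (8, -2); (4, 4) → (-4, 4)

image vertices: (-6, -3), (4, 4), (-6, 3), (8, -2), (-4, 4)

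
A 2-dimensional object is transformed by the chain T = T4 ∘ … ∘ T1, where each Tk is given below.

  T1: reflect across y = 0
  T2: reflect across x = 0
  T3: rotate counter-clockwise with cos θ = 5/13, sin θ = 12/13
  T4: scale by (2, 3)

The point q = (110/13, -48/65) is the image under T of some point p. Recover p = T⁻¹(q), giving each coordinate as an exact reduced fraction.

p = (-7/5, 4)

T1 = [1 0 0; 0 -1 0; 0 0 1]
T2·T1 = [-1 0 0; 0 -1 0; 0 0 1]
T3·…·T1 = [-5/13 12/13 0; -12/13 -5/13 0; 0 0 1]
T4·…·T1 = [-10/13 24/13 0; -36/13 -15/13 0; 0 0 1]
det M = 6; M⁻¹ = [-5/26 -4/13 0; 6/13 -5/39 0; 0 0 1]
M⁻¹ · (110/13, -48/65)ᵀ = (-7/5, 4)ᵀ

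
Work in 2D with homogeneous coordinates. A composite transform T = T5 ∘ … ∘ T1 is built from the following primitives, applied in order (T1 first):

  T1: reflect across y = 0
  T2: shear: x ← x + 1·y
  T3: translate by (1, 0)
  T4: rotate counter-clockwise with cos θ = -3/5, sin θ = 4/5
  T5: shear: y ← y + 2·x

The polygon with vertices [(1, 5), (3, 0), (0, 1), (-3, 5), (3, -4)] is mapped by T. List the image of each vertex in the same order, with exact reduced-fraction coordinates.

T1 reflect across y = 0: (1, 5) → (1, -5); (3, 0) → (3, 0); (0, 1) → (0, -1); (-3, 5) → (-3, -5); (3, -4) → (3, 4)
T2 shear: x ← x + 1·y: (1, -5) → (-4, -5); (3, 0) → (3, 0); (0, -1) → (-1, -1); (-3, -5) → (-8, -5); (3, 4) → (7, 4)
T3 translate by (1, 0): (-4, -5) → (-3, -5); (3, 0) → (4, 0); (-1, -1) → (0, -1); (-8, -5) → (-7, -5); (7, 4) → (8, 4)
T4 rotate counter-clockwise with cos θ = -3/5, sin θ = 4/5: (-3, -5) → (29/5, 3/5); (4, 0) → (-12/5, 16/5); (0, -1) → (4/5, 3/5); (-7, -5) → (41/5, -13/5); (8, 4) → (-8, 4)
T5 shear: y ← y + 2·x: (29/5, 3/5) → (29/5, 61/5); (-12/5, 16/5) → (-12/5, -8/5); (4/5, 3/5) → (4/5, 11/5); (41/5, -13/5) → (41/5, 69/5); (-8, 4) → (-8, -12)

image vertices: (29/5, 61/5), (-12/5, -8/5), (4/5, 11/5), (41/5, 69/5), (-8, -12)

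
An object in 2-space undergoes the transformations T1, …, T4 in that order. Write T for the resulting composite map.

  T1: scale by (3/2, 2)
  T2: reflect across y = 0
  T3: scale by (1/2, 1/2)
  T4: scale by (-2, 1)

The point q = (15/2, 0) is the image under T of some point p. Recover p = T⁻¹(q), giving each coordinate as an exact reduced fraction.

p = (-5, 0)

T1 = [3/2 0 0; 0 2 0; 0 0 1]
T2·T1 = [3/2 0 0; 0 -2 0; 0 0 1]
T3·…·T1 = [3/4 0 0; 0 -1 0; 0 0 1]
T4·…·T1 = [-3/2 0 0; 0 -1 0; 0 0 1]
det M = 3/2; M⁻¹ = [-2/3 0 0; 0 -1 0; 0 0 1]
M⁻¹ · (15/2, 0)ᵀ = (-5, 0)ᵀ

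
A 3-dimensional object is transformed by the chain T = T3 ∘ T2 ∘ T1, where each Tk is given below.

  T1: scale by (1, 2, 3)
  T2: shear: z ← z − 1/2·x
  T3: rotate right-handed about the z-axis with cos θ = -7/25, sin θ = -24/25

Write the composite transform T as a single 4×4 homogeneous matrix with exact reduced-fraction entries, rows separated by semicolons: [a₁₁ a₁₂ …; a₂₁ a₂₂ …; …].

T = [-7/25 48/25 0 0; -24/25 -14/25 0 0; -1/2 0 3 0; 0 0 0 1]

T1 = [1 0 0 0; 0 2 0 0; 0 0 3 0; 0 0 0 1]
T2·T1 = [1 0 0 0; 0 2 0 0; -1/2 0 3 0; 0 0 0 1]
T3·…·T1 = [-7/25 48/25 0 0; -24/25 -14/25 0 0; -1/2 0 3 0; 0 0 0 1]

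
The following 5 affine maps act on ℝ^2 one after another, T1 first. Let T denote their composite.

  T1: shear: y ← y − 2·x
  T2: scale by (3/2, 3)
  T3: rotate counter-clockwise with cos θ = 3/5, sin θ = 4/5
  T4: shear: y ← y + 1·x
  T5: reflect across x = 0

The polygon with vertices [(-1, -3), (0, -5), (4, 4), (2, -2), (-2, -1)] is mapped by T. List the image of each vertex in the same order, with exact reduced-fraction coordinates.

T1 shear: y ← y − 2·x: (-1, -3) → (-1, -1); (0, -5) → (0, -5); (4, 4) → (4, -4); (2, -2) → (2, -6); (-2, -1) → (-2, 3)
T2 scale by (3/2, 3): (-1, -1) → (-3/2, -3); (0, -5) → (0, -15); (4, -4) → (6, -12); (2, -6) → (3, -18); (-2, 3) → (-3, 9)
T3 rotate counter-clockwise with cos θ = 3/5, sin θ = 4/5: (-3/2, -3) → (3/2, -3); (0, -15) → (12, -9); (6, -12) → (66/5, -12/5); (3, -18) → (81/5, -42/5); (-3, 9) → (-9, 3)
T4 shear: y ← y + 1·x: (3/2, -3) → (3/2, -3/2); (12, -9) → (12, 3); (66/5, -12/5) → (66/5, 54/5); (81/5, -42/5) → (81/5, 39/5); (-9, 3) → (-9, -6)
T5 reflect across x = 0: (3/2, -3/2) → (-3/2, -3/2); (12, 3) → (-12, 3); (66/5, 54/5) → (-66/5, 54/5); (81/5, 39/5) → (-81/5, 39/5); (-9, -6) → (9, -6)

image vertices: (-3/2, -3/2), (-12, 3), (-66/5, 54/5), (-81/5, 39/5), (9, -6)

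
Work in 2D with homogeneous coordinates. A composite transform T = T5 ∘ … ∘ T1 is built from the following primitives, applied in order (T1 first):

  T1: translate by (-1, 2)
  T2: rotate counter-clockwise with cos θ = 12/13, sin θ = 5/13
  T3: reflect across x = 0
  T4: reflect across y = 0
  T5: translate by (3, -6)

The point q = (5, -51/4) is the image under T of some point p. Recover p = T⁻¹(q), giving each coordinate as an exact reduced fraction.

p = (7/4, 5)

T1 = [1 0 -1; 0 1 2; 0 0 1]
T2·T1 = [12/13 -5/13 -22/13; 5/13 12/13 19/13; 0 0 1]
T3·…·T1 = [-12/13 5/13 22/13; 5/13 12/13 19/13; 0 0 1]
T4·…·T1 = [-12/13 5/13 22/13; -5/13 -12/13 -19/13; 0 0 1]
T5·…·T1 = [-12/13 5/13 61/13; -5/13 -12/13 -97/13; 0 0 1]
det M = 1; M⁻¹ = [-12/13 -5/13 19/13; 5/13 -12/13 -113/13; 0 0 1]
M⁻¹ · (5, -51/4)ᵀ = (7/4, 5)ᵀ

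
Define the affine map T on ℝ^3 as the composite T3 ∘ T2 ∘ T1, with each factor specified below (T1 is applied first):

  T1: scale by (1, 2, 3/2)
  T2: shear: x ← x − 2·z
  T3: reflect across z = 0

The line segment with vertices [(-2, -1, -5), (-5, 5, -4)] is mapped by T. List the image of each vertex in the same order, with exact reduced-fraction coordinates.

image vertices: (13, -2, 15/2), (7, 10, 6)

T1 scale by (1, 2, 3/2): (-2, -1, -5) → (-2, -2, -15/2); (-5, 5, -4) → (-5, 10, -6)
T2 shear: x ← x − 2·z: (-2, -2, -15/2) → (13, -2, -15/2); (-5, 10, -6) → (7, 10, -6)
T3 reflect across z = 0: (13, -2, -15/2) → (13, -2, 15/2); (7, 10, -6) → (7, 10, 6)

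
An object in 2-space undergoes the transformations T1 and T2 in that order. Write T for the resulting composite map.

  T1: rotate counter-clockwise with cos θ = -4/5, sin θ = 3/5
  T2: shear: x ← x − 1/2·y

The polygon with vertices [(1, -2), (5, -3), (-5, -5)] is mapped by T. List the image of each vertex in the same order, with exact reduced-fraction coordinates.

image vertices: (-7/10, 11/5), (-49/10, 27/5), (13/2, 1)

T1 rotate counter-clockwise with cos θ = -4/5, sin θ = 3/5: (1, -2) → (2/5, 11/5); (5, -3) → (-11/5, 27/5); (-5, -5) → (7, 1)
T2 shear: x ← x − 1/2·y: (2/5, 11/5) → (-7/10, 11/5); (-11/5, 27/5) → (-49/10, 27/5); (7, 1) → (13/2, 1)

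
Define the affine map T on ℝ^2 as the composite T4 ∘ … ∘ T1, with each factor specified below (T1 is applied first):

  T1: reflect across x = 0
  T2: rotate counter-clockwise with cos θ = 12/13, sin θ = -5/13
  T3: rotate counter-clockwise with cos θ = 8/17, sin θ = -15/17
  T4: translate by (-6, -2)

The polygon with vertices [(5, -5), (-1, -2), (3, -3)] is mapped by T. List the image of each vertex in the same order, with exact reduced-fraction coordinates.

image vertices: (-2531/221, 553/221), (-1745/221, -704/221), (-2049/221, 155/221)

T1 reflect across x = 0: (5, -5) → (-5, -5); (-1, -2) → (1, -2); (3, -3) → (-3, -3)
T2 rotate counter-clockwise with cos θ = 12/13, sin θ = -5/13: (-5, -5) → (-85/13, -35/13); (1, -2) → (2/13, -29/13); (-3, -3) → (-51/13, -21/13)
T3 rotate counter-clockwise with cos θ = 8/17, sin θ = -15/17: (-85/13, -35/13) → (-1205/221, 995/221); (2/13, -29/13) → (-419/221, -262/221); (-51/13, -21/13) → (-723/221, 597/221)
T4 translate by (-6, -2): (-1205/221, 995/221) → (-2531/221, 553/221); (-419/221, -262/221) → (-1745/221, -704/221); (-723/221, 597/221) → (-2049/221, 155/221)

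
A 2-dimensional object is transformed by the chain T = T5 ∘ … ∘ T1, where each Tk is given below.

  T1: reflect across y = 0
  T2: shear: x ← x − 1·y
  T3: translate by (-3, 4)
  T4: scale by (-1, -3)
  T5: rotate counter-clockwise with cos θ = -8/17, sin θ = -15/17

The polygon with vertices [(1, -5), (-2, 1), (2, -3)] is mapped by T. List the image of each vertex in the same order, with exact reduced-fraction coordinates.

T1 reflect across y = 0: (1, -5) → (1, 5); (-2, 1) → (-2, -1); (2, -3) → (2, 3)
T2 shear: x ← x − 1·y: (1, 5) → (-4, 5); (-2, -1) → (-1, -1); (2, 3) → (-1, 3)
T3 translate by (-3, 4): (-4, 5) → (-7, 9); (-1, -1) → (-4, 3); (-1, 3) → (-4, 7)
T4 scale by (-1, -3): (-7, 9) → (7, -27); (-4, 3) → (4, -9); (-4, 7) → (4, -21)
T5 rotate counter-clockwise with cos θ = -8/17, sin θ = -15/17: (7, -27) → (-461/17, 111/17); (4, -9) → (-167/17, 12/17); (4, -21) → (-347/17, 108/17)

image vertices: (-461/17, 111/17), (-167/17, 12/17), (-347/17, 108/17)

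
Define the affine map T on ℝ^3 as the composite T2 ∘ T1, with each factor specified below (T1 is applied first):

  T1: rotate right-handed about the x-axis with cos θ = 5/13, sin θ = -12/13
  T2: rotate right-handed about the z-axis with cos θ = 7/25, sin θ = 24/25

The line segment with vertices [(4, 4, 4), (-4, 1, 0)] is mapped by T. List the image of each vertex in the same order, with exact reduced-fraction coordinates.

image vertices: (-1268/325, 1724/325, -28/13), (-484/325, -1213/325, -12/13)

T1 rotate right-handed about the x-axis with cos θ = 5/13, sin θ = -12/13: (4, 4, 4) → (4, 68/13, -28/13); (-4, 1, 0) → (-4, 5/13, -12/13)
T2 rotate right-handed about the z-axis with cos θ = 7/25, sin θ = 24/25: (4, 68/13, -28/13) → (-1268/325, 1724/325, -28/13); (-4, 5/13, -12/13) → (-484/325, -1213/325, -12/13)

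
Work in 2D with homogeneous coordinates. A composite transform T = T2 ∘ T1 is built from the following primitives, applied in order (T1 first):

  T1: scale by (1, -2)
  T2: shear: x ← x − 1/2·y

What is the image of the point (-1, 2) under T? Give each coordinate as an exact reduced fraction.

T(p) = (1, -4)

T1 scale by (1, -2): (-1, 2) → (-1, -4)
T2 shear: x ← x − 1/2·y: (-1, -4) → (1, -4)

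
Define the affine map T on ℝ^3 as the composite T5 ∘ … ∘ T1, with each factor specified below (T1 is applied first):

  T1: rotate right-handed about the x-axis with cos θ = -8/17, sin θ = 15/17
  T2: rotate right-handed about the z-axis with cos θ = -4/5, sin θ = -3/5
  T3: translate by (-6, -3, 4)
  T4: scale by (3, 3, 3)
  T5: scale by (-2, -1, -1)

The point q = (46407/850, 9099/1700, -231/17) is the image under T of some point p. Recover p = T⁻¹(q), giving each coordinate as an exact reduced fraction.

T1 = [1 0 0 0; 0 -8/17 -15/17 0; 0 15/17 -8/17 0; 0 0 0 1]
T2·T1 = [-4/5 -24/85 -9/17 0; -3/5 32/85 12/17 0; 0 15/17 -8/17 0; 0 0 0 1]
T3·…·T1 = [-4/5 -24/85 -9/17 -6; -3/5 32/85 12/17 -3; 0 15/17 -8/17 4; 0 0 0 1]
T4·…·T1 = [-12/5 -72/85 -27/17 -18; -9/5 96/85 36/17 -9; 0 45/17 -24/17 12; 0 0 0 1]
T5·…·T1 = [24/5 144/85 54/17 36; 9/5 -96/85 -36/17 9; 0 -45/17 24/17 -12; 0 0 0 1]
det M = -54; M⁻¹ = [2/15 1/5 0 -33/5; 4/85 -32/255 -5/17 -348/85; 3/34 -4/17 8/51 14/17; 0 0 0 1]
M⁻¹ · (46407/850, 9099/1700, -231/17)ᵀ = (7/4, 9/5, 9/4)ᵀ

p = (7/4, 9/5, 9/4)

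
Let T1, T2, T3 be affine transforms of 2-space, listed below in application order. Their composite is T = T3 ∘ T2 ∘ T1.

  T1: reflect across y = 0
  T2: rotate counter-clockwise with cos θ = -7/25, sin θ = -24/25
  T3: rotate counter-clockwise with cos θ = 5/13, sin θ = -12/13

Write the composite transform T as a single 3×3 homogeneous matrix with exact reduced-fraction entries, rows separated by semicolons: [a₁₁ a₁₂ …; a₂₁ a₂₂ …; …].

T = [-323/325 -36/325 0; -36/325 323/325 0; 0 0 1]

T1 = [1 0 0; 0 -1 0; 0 0 1]
T2·T1 = [-7/25 -24/25 0; -24/25 7/25 0; 0 0 1]
T3·…·T1 = [-323/325 -36/325 0; -36/325 323/325 0; 0 0 1]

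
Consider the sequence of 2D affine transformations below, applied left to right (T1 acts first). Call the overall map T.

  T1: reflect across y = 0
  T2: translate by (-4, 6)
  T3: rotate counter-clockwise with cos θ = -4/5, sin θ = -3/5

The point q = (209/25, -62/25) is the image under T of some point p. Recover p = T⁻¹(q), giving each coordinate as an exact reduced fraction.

p = (-6/5, -1)

T1 = [1 0 0; 0 -1 0; 0 0 1]
T2·T1 = [1 0 -4; 0 -1 6; 0 0 1]
T3·…·T1 = [-4/5 -3/5 34/5; -3/5 4/5 -12/5; 0 0 1]
det M = -1; M⁻¹ = [-4/5 -3/5 4; -3/5 4/5 6; 0 0 1]
M⁻¹ · (209/25, -62/25)ᵀ = (-6/5, -1)ᵀ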